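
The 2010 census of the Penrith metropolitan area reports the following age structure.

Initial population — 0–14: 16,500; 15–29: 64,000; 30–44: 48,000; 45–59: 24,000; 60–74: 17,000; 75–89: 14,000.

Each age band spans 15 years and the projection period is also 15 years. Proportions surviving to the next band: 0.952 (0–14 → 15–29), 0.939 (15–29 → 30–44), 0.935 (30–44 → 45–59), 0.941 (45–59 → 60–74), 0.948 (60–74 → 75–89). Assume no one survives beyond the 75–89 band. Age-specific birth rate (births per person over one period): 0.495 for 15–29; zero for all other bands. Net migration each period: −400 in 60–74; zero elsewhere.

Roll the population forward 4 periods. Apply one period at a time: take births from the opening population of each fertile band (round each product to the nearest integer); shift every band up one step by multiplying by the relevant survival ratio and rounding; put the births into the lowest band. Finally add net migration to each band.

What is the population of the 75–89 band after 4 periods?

Call the bands 1 to 6, youngest first.
[period 1]
Births: 64000 × 0.495 = 31680
Band 2: 16500 × 0.952 = 15708
Band 3: 64000 × 0.939 = 60096
Band 4: 48000 × 0.935 = 44880
Band 5: 24000 × 0.941 = 22584
Band 6: 17000 × 0.948 = 16116
Net migration: Band 5 − 400 → 22184
Population now: 0–14=31680, 15–29=15708, 30–44=60096, 45–59=44880, 60–74=22184, 75–89=16116
[period 2]
Births: 15708 × 0.495 = 7775
Band 2: 31680 × 0.952 = 30159
Band 3: 15708 × 0.939 = 14750
Band 4: 60096 × 0.935 = 56190
Band 5: 44880 × 0.941 = 42232
Band 6: 22184 × 0.948 = 21030
Net migration: Band 5 − 400 → 41832
Population now: 0–14=7775, 15–29=30159, 30–44=14750, 45–59=56190, 60–74=41832, 75–89=21030
[period 3]
Births: 30159 × 0.495 = 14929
Band 2: 7775 × 0.952 = 7402
Band 3: 30159 × 0.939 = 28319
Band 4: 14750 × 0.935 = 13791
Band 5: 56190 × 0.941 = 52875
Band 6: 41832 × 0.948 = 39657
Net migration: Band 5 − 400 → 52475
Population now: 0–14=14929, 15–29=7402, 30–44=28319, 45–59=13791, 60–74=52475, 75–89=39657
[period 4]
Births: 7402 × 0.495 = 3664
Band 2: 14929 × 0.952 = 14212
Band 3: 7402 × 0.939 = 6950
Band 4: 28319 × 0.935 = 26478
Band 5: 13791 × 0.941 = 12977
Band 6: 52475 × 0.948 = 49746
Net migration: Band 5 − 400 → 12577
Population now: 0–14=3664, 15–29=14212, 30–44=6950, 45–59=26478, 60–74=12577, 75–89=49746

49746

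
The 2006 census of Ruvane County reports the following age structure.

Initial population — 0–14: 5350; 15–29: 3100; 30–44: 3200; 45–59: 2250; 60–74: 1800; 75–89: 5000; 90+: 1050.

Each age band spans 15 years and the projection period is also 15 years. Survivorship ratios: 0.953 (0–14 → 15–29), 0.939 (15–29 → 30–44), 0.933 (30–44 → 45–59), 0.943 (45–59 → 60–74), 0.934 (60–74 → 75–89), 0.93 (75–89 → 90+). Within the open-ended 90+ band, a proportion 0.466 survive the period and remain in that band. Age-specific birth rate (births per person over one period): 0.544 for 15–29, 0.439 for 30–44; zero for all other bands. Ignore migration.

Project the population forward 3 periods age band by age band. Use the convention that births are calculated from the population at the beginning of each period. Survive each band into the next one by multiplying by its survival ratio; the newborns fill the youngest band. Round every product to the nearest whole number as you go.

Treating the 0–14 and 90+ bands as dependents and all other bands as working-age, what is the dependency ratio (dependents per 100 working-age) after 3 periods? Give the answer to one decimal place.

45.4

— Period 1 —
Births: 3100 * 0.544 = 1686 ; 3200 * 0.439 = 1405 → 3091
15–29: 5350 * 0.953 = 5099
30–44: 3100 * 0.939 = 2911
45–59: 3200 * 0.933 = 2986
60–74: 2250 * 0.943 = 2122
75–89: 1800 * 0.934 = 1681
90+: 5000 * 0.93 + 1050 * 0.466 = 4650 + 489 = 5139
Giving 3091 / 5099 / 2911 / 2986 / 2122 / 1681 / 5139.
— Period 2 —
Births: 5099 * 0.544 = 2774 ; 2911 * 0.439 = 1278 → 4052
15–29: 3091 * 0.953 = 2946
30–44: 5099 * 0.939 = 4788
45–59: 2911 * 0.933 = 2716
60–74: 2986 * 0.943 = 2816
75–89: 2122 * 0.934 = 1982
90+: 1681 * 0.93 + 5139 * 0.466 = 1563 + 2395 = 3958
Giving 4052 / 2946 / 4788 / 2716 / 2816 / 1982 / 3958.
— Period 3 —
Births: 2946 * 0.544 = 1603 ; 4788 * 0.439 = 2102 → 3705
15–29: 4052 * 0.953 = 3862
30–44: 2946 * 0.939 = 2766
45–59: 4788 * 0.933 = 4467
60–74: 2716 * 0.943 = 2561
75–89: 2816 * 0.934 = 2630
90+: 1982 * 0.93 + 3958 * 0.466 = 1843 + 1844 = 3687
Giving 3705 / 3862 / 2766 / 4467 / 2561 / 2630 / 3687.
Dependents (band 0–14 + band 90+) = 3705 + 3687 = 7392; working-age = 16286; ratio = 7392/16286 × 100 = 45.4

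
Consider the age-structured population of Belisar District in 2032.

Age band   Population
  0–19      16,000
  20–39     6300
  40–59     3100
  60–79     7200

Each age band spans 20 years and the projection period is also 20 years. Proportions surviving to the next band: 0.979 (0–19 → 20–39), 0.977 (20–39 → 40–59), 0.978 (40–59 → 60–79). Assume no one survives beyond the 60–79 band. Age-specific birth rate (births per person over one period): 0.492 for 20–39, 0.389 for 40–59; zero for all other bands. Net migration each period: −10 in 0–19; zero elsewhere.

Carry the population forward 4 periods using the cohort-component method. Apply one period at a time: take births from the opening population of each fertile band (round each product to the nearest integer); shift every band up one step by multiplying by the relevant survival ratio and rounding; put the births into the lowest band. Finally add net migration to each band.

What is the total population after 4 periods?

Numbering the bands 1..4 from youngest to oldest:
— Period 1 —
Births: 6300 × 0.492 = 3100 ; 3100 × 0.389 = 1206 ⇒ total 4306
Band 2: 16000 × 0.979 = 15664
Band 3: 6300 × 0.977 = 6155
Band 4: 3100 × 0.978 = 3032
Net migration: Band 1 − 10 → 4296
Population now: 0–19=4296, 20–39=15664, 40–59=6155, 60–79=3032
— Period 2 —
Births: 15664 × 0.492 = 7707 ; 6155 × 0.389 = 2394 ⇒ total 10101
Band 2: 4296 × 0.979 = 4206
Band 3: 15664 × 0.977 = 15304
Band 4: 6155 × 0.978 = 6020
Net migration: Band 1 − 10 → 10091
Population now: 0–19=10091, 20–39=4206, 40–59=15304, 60–79=6020
— Period 3 —
Births: 4206 × 0.492 = 2069 ; 15304 × 0.389 = 5953 ⇒ total 8022
Band 2: 10091 × 0.979 = 9879
Band 3: 4206 × 0.977 = 4109
Band 4: 15304 × 0.978 = 14967
Net migration: Band 1 − 10 → 8012
Population now: 0–19=8012, 20–39=9879, 40–59=4109, 60–79=14967
— Period 4 —
Births: 9879 × 0.492 = 4860 ; 4109 × 0.389 = 1598 ⇒ total 6458
Band 2: 8012 × 0.979 = 7844
Band 3: 9879 × 0.977 = 9652
Band 4: 4109 × 0.978 = 4019
Net migration: Band 1 − 10 → 6448
Population now: 0–19=6448, 20–39=7844, 40–59=9652, 60–79=4019
Total after period 4: 6448 + 7844 + 9652 + 4019 = 27963

27963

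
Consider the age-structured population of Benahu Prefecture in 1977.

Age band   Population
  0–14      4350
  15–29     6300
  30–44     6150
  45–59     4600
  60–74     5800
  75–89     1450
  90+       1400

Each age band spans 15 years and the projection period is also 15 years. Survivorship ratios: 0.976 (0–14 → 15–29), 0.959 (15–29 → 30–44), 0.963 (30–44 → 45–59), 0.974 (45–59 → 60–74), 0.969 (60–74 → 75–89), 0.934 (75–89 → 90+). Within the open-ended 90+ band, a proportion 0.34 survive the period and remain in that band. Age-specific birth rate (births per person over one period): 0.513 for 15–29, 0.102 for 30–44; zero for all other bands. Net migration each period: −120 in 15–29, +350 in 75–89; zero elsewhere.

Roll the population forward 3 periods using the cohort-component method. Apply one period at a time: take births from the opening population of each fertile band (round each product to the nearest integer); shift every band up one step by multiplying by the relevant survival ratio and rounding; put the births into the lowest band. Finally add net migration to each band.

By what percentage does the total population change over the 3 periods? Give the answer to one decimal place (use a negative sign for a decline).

0.6

Call the bands 1 to 7, youngest first.
After projecting period 1:
Births: 6300 × 0.513 = 3232  |  6150 × 0.102 = 627 → 3859
Band 2: 4350 × 0.976 = 4246
Band 3: 6300 × 0.959 = 6042
Band 4: 6150 × 0.963 = 5922
Band 5: 4600 × 0.974 = 4480
Band 6: 5800 × 0.969 = 5620
Band 7: 1450 × 0.934 + 1400 × 0.34 = 1354 + 476 = 1830
Net migration: Band 2 − 120 → 4126; Band 6 + 350 → 5970
Giving 3859 / 4126 / 6042 / 5922 / 4480 / 5970 / 1830.
After projecting period 2:
Births: 4126 × 0.513 = 2117  |  6042 × 0.102 = 616 → 2733
Band 2: 3859 × 0.976 = 3766
Band 3: 4126 × 0.959 = 3957
Band 4: 6042 × 0.963 = 5818
Band 5: 5922 × 0.974 = 5768
Band 6: 4480 × 0.969 = 4341
Band 7: 5970 × 0.934 + 1830 × 0.34 = 5576 + 622 = 6198
Net migration: Band 2 − 120 → 3646; Band 6 + 350 → 4691
Giving 2733 / 3646 / 3957 / 5818 / 5768 / 4691 / 6198.
After projecting period 3:
Births: 3646 × 0.513 = 1870  |  3957 × 0.102 = 404 → 2274
Band 2: 2733 × 0.976 = 2667
Band 3: 3646 × 0.959 = 3497
Band 4: 3957 × 0.963 = 3811
Band 5: 5818 × 0.974 = 5667
Band 6: 5768 × 0.969 = 5589
Band 7: 4691 × 0.934 + 6198 × 0.34 = 4381 + 2107 = 6488
Net migration: Band 2 − 120 → 2547; Band 6 + 350 → 5939
Giving 2274 / 2547 / 3497 / 3811 / 5667 / 5939 / 6488.
Total: 30050 → 30223; change = 173; percentage change = 0.6%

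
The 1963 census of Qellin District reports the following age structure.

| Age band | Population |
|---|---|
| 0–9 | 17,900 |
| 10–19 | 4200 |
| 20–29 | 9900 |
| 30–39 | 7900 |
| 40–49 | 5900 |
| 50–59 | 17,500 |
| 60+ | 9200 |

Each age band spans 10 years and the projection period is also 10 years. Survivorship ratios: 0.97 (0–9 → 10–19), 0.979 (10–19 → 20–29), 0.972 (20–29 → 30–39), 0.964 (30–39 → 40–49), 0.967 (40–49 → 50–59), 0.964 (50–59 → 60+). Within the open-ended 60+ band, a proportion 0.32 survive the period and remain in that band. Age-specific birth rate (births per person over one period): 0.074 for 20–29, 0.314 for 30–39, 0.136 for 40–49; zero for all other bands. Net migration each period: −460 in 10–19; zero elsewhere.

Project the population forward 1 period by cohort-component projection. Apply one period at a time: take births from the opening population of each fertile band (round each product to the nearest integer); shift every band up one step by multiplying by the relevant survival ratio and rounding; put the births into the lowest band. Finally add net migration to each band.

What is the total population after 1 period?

67789

Period 1.
Births: 9900 × 0.074 = 733 ; 7900 × 0.314 = 2481 ; 5900 × 0.136 = 802 ⇒ total 4016
10–19: 17900 × 0.97 = 17363
20–29: 4200 × 0.979 = 4112
30–39: 9900 × 0.972 = 9623
40–49: 7900 × 0.964 = 7616
50–59: 5900 × 0.967 = 5705
60+: 17500 × 0.964 + 9200 × 0.32 = 16870 + 2944 = 19814
Net migration: 10–19 − 460 → 16903
End of period: [4016, 16903, 4112, 9623, 7616, 5705, 19814]
Total after period 1: 4016 + 16903 + 4112 + 9623 + 7616 + 5705 + 19814 = 67789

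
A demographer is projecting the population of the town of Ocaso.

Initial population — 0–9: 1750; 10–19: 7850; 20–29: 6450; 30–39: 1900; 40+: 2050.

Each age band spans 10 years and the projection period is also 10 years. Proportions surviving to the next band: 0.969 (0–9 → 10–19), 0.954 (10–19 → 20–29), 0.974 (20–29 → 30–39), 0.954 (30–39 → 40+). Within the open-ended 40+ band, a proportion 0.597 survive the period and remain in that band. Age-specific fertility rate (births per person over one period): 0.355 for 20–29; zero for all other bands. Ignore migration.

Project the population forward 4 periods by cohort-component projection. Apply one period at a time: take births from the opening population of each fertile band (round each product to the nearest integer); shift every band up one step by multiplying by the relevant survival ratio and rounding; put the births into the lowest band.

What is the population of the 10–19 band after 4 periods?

556

Call the groups 1 to 5, youngest first.
Period 1.
Births: 6450 × 0.355 = 2290
Group 2: 1750 × 0.969 = 1696
Group 3: 7850 × 0.954 = 7489
Group 4: 6450 × 0.974 = 6282
Group 5: 1900 × 0.954 + 2050 × 0.597 = 1813 + 1224 = 3037
Giving 2290 / 1696 / 7489 / 6282 / 3037.
Period 2.
Births: 7489 × 0.355 = 2659
Group 2: 2290 × 0.969 = 2219
Group 3: 1696 × 0.954 = 1618
Group 4: 7489 × 0.974 = 7294
Group 5: 6282 × 0.954 + 3037 × 0.597 = 5993 + 1813 = 7806
Giving 2659 / 2219 / 1618 / 7294 / 7806.
Period 3.
Births: 1618 × 0.355 = 574
Group 2: 2659 × 0.969 = 2577
Group 3: 2219 × 0.954 = 2117
Group 4: 1618 × 0.974 = 1576
Group 5: 7294 × 0.954 + 7806 × 0.597 = 6958 + 4660 = 11618
Giving 574 / 2577 / 2117 / 1576 / 11618.
Period 4.
Births: 2117 × 0.355 = 752
Group 2: 574 × 0.969 = 556
Group 3: 2577 × 0.954 = 2458
Group 4: 2117 × 0.974 = 2062
Group 5: 1576 × 0.954 + 11618 × 0.597 = 1504 + 6936 = 8440
Giving 752 / 556 / 2458 / 2062 / 8440.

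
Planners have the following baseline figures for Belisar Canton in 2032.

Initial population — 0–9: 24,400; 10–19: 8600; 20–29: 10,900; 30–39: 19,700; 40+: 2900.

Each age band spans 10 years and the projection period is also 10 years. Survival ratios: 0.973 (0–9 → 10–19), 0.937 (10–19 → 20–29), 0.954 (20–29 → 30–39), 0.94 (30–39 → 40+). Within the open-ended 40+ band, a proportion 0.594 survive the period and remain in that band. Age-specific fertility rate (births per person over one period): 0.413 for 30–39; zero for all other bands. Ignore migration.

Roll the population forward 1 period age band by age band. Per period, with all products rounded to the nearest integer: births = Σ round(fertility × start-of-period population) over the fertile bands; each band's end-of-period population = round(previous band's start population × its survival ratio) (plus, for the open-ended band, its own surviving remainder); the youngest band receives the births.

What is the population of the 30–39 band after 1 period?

Let band 1 be 0–9 through band 5 = 40+.
[period 1]
Births: 19700 × 0.413 = 8136
Band 2: 24400 × 0.973 = 23741
Band 3: 8600 × 0.937 = 8058
Band 4: 10900 × 0.954 = 10399
Band 5: 19700 × 0.94 + 2900 × 0.594 = 18518 + 1723 = 20241
End of period: [8136, 23741, 8058, 10399, 20241]

10399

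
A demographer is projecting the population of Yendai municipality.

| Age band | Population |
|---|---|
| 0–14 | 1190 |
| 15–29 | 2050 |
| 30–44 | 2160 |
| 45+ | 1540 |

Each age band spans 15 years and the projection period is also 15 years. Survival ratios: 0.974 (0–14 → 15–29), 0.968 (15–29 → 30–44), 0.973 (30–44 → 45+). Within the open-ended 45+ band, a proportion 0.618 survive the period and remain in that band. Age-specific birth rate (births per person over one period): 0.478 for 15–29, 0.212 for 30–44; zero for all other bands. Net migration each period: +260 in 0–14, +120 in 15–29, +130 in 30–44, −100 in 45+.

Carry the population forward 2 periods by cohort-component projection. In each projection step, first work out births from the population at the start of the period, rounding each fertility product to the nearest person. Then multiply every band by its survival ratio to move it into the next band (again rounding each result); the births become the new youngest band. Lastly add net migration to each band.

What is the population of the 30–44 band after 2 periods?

1368

(Bands numbered youngest = 1 to oldest = 4.)
[period 1]
Births: 2050 * 0.478 = 980 ; 2160 * 0.212 = 458 → total 1438
Band 2: 1190 * 0.974 = 1159
Band 3: 2050 * 0.968 = 1984
Band 4: 2160 * 0.973 + 1540 * 0.618 = 2102 + 952 = 3054
Net migration: Band 1 + 260 → 1698; Band 2 + 120 → 1279; Band 3 + 130 → 2114; Band 4 − 100 → 2954
Giving 1698 / 1279 / 2114 / 2954.
[period 2]
Births: 1279 * 0.478 = 611 ; 2114 * 0.212 = 448 → total 1059
Band 2: 1698 * 0.974 = 1654
Band 3: 1279 * 0.968 = 1238
Band 4: 2114 * 0.973 + 2954 * 0.618 = 2057 + 1826 = 3883
Net migration: Band 1 + 260 → 1319; Band 2 + 120 → 1774; Band 3 + 130 → 1368; Band 4 − 100 → 3783
Giving 1319 / 1774 / 1368 / 3783.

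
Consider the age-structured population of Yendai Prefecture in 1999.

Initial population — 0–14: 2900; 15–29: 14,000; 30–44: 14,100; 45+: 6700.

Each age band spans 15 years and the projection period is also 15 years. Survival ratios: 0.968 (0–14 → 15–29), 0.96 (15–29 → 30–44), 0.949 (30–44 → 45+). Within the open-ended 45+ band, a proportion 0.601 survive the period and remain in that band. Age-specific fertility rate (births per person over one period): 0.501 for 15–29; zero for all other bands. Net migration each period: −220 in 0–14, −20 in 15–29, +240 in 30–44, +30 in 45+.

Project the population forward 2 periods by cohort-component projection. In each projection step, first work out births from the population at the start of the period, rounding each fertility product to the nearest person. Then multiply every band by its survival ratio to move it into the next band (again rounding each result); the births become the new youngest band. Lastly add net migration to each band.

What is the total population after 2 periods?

After projecting period 1:
Births: 14000 × 0.501 = 7014
15–29: 2900 × 0.968 = 2807
30–44: 14000 × 0.96 = 13440
45+: 14100 × 0.949 + 6700 × 0.601 = 13381 + 4027 = 17408
Net migration: 0–14 − 220 → 6794; 15–29 − 20 → 2787; 30–44 + 240 → 13680; 45+ + 30 → 17438
→ [6794, 2787, 13680, 17438]
After projecting period 2:
Births: 2787 × 0.501 = 1396
15–29: 6794 × 0.968 = 6577
30–44: 2787 × 0.96 = 2676
45+: 13680 × 0.949 + 17438 × 0.601 = 12982 + 10480 = 23462
Net migration: 0–14 − 220 → 1176; 15–29 − 20 → 6557; 30–44 + 240 → 2916; 45+ + 30 → 23492
→ [1176, 6557, 2916, 23492]
Total after period 2: 1176 + 6557 + 2916 + 23492 = 34141

34141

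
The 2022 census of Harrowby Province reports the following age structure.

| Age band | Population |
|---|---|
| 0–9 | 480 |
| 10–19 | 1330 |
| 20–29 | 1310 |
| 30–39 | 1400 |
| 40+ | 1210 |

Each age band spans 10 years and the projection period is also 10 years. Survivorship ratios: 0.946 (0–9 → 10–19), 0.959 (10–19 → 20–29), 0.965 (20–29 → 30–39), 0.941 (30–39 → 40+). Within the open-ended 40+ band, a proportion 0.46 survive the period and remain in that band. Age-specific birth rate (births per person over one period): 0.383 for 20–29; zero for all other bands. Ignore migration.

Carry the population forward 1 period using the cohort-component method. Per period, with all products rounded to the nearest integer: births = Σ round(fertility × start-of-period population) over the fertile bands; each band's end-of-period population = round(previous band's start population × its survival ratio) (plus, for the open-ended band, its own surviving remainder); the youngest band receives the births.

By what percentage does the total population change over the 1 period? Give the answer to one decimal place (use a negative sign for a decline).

-6.3

After projecting period 1:
Births: 1310 * 0.383 = 502
10–19: 480 * 0.946 = 454
20–29: 1330 * 0.959 = 1275
30–39: 1310 * 0.965 = 1264
40+: 1400 * 0.941 + 1210 * 0.46 = 1317 + 557 = 1874
Giving 502 / 454 / 1275 / 1264 / 1874.
Total: 5730 → 5369; change = -361; percentage change = -6.3%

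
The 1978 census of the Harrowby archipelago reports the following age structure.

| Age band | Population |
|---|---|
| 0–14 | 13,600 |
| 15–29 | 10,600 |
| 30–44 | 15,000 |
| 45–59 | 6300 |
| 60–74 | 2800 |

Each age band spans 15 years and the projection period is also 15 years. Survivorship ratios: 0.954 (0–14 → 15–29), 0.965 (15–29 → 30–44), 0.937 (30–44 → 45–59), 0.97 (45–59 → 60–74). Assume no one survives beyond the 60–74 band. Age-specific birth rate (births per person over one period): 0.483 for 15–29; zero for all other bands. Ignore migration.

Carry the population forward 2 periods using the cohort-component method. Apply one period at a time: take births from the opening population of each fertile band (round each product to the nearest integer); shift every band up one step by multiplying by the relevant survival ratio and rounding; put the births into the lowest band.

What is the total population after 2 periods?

46888

(Groups numbered youngest = 1 to oldest = 5.)
— Period 1 —
Births: 10600 × 0.483 = 5120
Group 2: 13600 × 0.954 = 12974
Group 3: 10600 × 0.965 = 10229
Group 4: 15000 × 0.937 = 14055
Group 5: 6300 × 0.97 = 6111
End of period: [5120, 12974, 10229, 14055, 6111]
— Period 2 —
Births: 12974 × 0.483 = 6266
Group 2: 5120 × 0.954 = 4884
Group 3: 12974 × 0.965 = 12520
Group 4: 10229 × 0.937 = 9585
Group 5: 14055 × 0.97 = 13633
End of period: [6266, 4884, 12520, 9585, 13633]
Total after period 2: 6266 + 4884 + 12520 + 9585 + 13633 = 46888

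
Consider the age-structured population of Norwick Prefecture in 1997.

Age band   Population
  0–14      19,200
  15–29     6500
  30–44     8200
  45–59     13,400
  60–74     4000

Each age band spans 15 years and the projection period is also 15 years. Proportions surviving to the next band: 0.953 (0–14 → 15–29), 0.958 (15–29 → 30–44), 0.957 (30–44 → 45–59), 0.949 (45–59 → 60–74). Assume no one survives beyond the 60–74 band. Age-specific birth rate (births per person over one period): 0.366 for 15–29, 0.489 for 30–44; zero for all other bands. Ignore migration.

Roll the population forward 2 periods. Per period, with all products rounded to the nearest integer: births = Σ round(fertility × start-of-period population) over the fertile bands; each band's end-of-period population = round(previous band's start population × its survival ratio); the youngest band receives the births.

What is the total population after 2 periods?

46766

[period 1]
Births: 6500 × 0.366 = 2379 ; 8200 × 0.489 = 4010 → total 6389
15–29: 19200 × 0.953 = 18298
30–44: 6500 × 0.958 = 6227
45–59: 8200 × 0.957 = 7847
60–74: 13400 × 0.949 = 12717
Giving 6389 / 18298 / 6227 / 7847 / 12717.
[period 2]
Births: 18298 × 0.366 = 6697 ; 6227 × 0.489 = 3045 → total 9742
15–29: 6389 × 0.953 = 6089
30–44: 18298 × 0.958 = 17529
45–59: 6227 × 0.957 = 5959
60–74: 7847 × 0.949 = 7447
Giving 9742 / 6089 / 17529 / 5959 / 7447.
Total after period 2: 9742 + 6089 + 17529 + 5959 + 7447 = 46766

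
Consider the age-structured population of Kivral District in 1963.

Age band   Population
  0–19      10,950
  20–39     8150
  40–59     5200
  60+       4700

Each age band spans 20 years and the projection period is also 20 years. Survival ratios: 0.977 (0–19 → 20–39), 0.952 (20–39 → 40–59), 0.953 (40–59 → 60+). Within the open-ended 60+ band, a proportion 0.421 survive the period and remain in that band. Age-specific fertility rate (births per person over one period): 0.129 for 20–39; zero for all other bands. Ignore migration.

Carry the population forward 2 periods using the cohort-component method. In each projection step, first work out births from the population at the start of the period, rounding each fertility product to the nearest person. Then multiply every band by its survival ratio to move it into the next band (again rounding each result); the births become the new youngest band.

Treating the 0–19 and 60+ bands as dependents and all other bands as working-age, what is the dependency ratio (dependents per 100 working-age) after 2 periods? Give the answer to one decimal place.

104.3

Numbering the groups 1..4 from youngest to oldest:
Period 1.
Births: 8150 × 0.129 = 1051
Group 2: 10950 × 0.977 = 10698
Group 3: 8150 × 0.952 = 7759
Group 4: 5200 × 0.953 + 4700 × 0.421 = 4956 + 1979 = 6935
Giving 1051 / 10698 / 7759 / 6935.
Period 2.
Births: 10698 × 0.129 = 1380
Group 2: 1051 × 0.977 = 1027
Group 3: 10698 × 0.952 = 10184
Group 4: 7759 × 0.953 + 6935 × 0.421 = 7394 + 2920 = 10314
Giving 1380 / 1027 / 10184 / 10314.
Dependents (band 0–19 + band 60+) = 1380 + 10314 = 11694; working-age = 11211; ratio = 11694/11211 × 100 = 104.3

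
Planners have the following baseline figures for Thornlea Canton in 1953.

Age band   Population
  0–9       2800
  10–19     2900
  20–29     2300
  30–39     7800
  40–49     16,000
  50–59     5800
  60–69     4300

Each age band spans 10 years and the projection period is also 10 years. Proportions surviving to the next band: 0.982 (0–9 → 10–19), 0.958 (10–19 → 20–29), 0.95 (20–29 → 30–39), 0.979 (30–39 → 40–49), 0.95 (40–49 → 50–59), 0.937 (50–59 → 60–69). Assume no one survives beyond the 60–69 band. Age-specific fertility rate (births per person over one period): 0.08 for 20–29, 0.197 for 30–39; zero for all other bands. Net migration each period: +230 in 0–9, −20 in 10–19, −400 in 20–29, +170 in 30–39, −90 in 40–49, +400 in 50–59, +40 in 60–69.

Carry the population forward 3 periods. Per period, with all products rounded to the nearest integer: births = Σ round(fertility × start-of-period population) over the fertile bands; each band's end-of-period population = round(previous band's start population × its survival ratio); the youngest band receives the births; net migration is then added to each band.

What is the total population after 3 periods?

17349

[period 1]
Births: 2300 × 0.08 = 184 ; 7800 × 0.197 = 1537 → 1721
10–19: 2800 × 0.982 = 2750
20–29: 2900 × 0.958 = 2778
30–39: 2300 × 0.95 = 2185
40–49: 7800 × 0.979 = 7636
50–59: 16000 × 0.95 = 15200
60–69: 5800 × 0.937 = 5435
Net migration: 0–9 + 230 → 1951; 10–19 − 20 → 2730; 20–29 − 400 → 2378; 30–39 + 170 → 2355; 40–49 − 90 → 7546; 50–59 + 400 → 15600; 60–69 + 40 → 5475
End of period: [1951, 2730, 2378, 2355, 7546, 15600, 5475]
[period 2]
Births: 2378 × 0.08 = 190 ; 2355 × 0.197 = 464 → 654
10–19: 1951 × 0.982 = 1916
20–29: 2730 × 0.958 = 2615
30–39: 2378 × 0.95 = 2259
40–49: 2355 × 0.979 = 2306
50–59: 7546 × 0.95 = 7169
60–69: 15600 × 0.937 = 14617
Net migration: 0–9 + 230 → 884; 10–19 − 20 → 1896; 20–29 − 400 → 2215; 30–39 + 170 → 2429; 40–49 − 90 → 2216; 50–59 + 400 → 7569; 60–69 + 40 → 14657
End of period: [884, 1896, 2215, 2429, 2216, 7569, 14657]
[period 3]
Births: 2215 × 0.08 = 177 ; 2429 × 0.197 = 479 → 656
10–19: 884 × 0.982 = 868
20–29: 1896 × 0.958 = 1816
30–39: 2215 × 0.95 = 2104
40–49: 2429 × 0.979 = 2378
50–59: 2216 × 0.95 = 2105
60–69: 7569 × 0.937 = 7092
Net migration: 0–9 + 230 → 886; 10–19 − 20 → 848; 20–29 − 400 → 1416; 30–39 + 170 → 2274; 40–49 − 90 → 2288; 50–59 + 400 → 2505; 60–69 + 40 → 7132
End of period: [886, 848, 1416, 2274, 2288, 2505, 7132]
Total after period 3: 886 + 848 + 1416 + 2274 + 2288 + 2505 + 7132 = 17349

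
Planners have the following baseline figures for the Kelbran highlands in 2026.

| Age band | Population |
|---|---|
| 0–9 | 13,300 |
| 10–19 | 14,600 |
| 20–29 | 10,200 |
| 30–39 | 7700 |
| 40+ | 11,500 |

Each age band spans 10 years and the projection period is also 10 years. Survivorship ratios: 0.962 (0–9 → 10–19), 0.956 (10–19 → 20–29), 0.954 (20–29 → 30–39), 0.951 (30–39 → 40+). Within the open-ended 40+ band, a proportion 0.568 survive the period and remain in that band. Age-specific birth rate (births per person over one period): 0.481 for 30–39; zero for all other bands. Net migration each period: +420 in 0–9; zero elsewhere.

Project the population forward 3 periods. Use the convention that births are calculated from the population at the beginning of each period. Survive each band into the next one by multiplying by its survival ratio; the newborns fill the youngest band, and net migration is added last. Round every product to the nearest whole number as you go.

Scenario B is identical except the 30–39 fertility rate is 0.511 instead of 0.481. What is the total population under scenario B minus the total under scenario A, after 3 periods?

Numbering the groups 1..5 from youngest to oldest:
Period 1.
Births: 7700 * 0.481 = 3704
Group 2: 13300 * 0.962 = 12795
Group 3: 14600 * 0.956 = 13958
Group 4: 10200 * 0.954 = 9731
Group 5: 7700 * 0.951 + 11500 * 0.568 = 7323 + 6532 = 13855
Net migration: Group 1 + 420 → 4124
Giving 4124 / 12795 / 13958 / 9731 / 13855.
Period 2.
Births: 9731 * 0.481 = 4681
Group 2: 4124 * 0.962 = 3967
Group 3: 12795 * 0.956 = 12232
Group 4: 13958 * 0.954 = 13316
Group 5: 9731 * 0.951 + 13855 * 0.568 = 9254 + 7870 = 17124
Net migration: Group 1 + 420 → 5101
Giving 5101 / 3967 / 12232 / 13316 / 17124.
Period 3.
Births: 13316 * 0.481 = 6405
Group 2: 5101 * 0.962 = 4907
Group 3: 3967 * 0.956 = 3792
Group 4: 12232 * 0.954 = 11669
Group 5: 13316 * 0.951 + 17124 * 0.568 = 12664 + 9726 = 22390
Net migration: Group 1 + 420 → 6825
Giving 6825 / 4907 / 3792 / 11669 / 22390.
Scenario A total after 3 periods: 49583
Scenario B projection —
Period 1.
Births: 7700 * 0.511 = 3935
Group 2: 13300 * 0.962 = 12795
Group 3: 14600 * 0.956 = 13958
Group 4: 10200 * 0.954 = 9731
Group 5: 7700 * 0.951 + 11500 * 0.568 = 7323 + 6532 = 13855
Net migration: Group 1 + 420 → 4355
Giving 4355 / 12795 / 13958 / 9731 / 13855.
Period 2.
Births: 9731 * 0.511 = 4973
Group 2: 4355 * 0.962 = 4190
Group 3: 12795 * 0.956 = 12232
Group 4: 13958 * 0.954 = 13316
Group 5: 9731 * 0.951 + 13855 * 0.568 = 9254 + 7870 = 17124
Net migration: Group 1 + 420 → 5393
Giving 5393 / 4190 / 12232 / 13316 / 17124.
Period 3.
Births: 13316 * 0.511 = 6804
Group 2: 5393 * 0.962 = 5188
Group 3: 4190 * 0.956 = 4006
Group 4: 12232 * 0.954 = 11669
Group 5: 13316 * 0.951 + 17124 * 0.568 = 12664 + 9726 = 22390
Net migration: Group 1 + 420 → 7224
Giving 7224 / 5188 / 4006 / 11669 / 22390.
Scenario B total after 3 periods: 50477
Difference B − A = 50477 − 49583 = 894

894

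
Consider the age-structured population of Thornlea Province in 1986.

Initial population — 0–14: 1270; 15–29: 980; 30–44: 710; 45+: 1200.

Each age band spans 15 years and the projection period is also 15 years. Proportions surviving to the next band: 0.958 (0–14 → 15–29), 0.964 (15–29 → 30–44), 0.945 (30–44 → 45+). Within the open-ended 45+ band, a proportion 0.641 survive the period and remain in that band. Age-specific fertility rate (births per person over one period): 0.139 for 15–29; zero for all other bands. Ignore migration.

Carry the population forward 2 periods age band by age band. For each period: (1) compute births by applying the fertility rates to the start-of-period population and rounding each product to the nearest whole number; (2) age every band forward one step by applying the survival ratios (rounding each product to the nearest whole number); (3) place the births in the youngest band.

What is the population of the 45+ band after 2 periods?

Numbering the groups 1..4 from youngest to oldest:
Period 1.
Births: 980 * 0.139 = 136
Group 2: 1270 * 0.958 = 1217
Group 3: 980 * 0.964 = 945
Group 4: 710 * 0.945 + 1200 * 0.641 = 671 + 769 = 1440
→ [136, 1217, 945, 1440]
Period 2.
Births: 1217 * 0.139 = 169
Group 2: 136 * 0.958 = 130
Group 3: 1217 * 0.964 = 1173
Group 4: 945 * 0.945 + 1440 * 0.641 = 893 + 923 = 1816
→ [169, 130, 1173, 1816]

1816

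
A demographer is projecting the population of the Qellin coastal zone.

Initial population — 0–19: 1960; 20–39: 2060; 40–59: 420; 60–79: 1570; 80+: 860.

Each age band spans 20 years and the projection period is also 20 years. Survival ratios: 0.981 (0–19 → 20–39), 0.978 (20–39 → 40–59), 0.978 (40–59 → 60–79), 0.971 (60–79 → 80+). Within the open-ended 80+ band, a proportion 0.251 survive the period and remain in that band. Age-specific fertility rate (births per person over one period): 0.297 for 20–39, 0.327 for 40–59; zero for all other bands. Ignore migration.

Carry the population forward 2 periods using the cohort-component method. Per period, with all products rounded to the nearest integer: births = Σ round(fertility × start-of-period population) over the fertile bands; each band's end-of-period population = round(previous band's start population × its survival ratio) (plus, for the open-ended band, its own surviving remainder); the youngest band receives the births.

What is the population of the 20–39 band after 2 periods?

Let group 1 be 0–19 through group 5 = 80+.
After projecting period 1:
Births: 2060 * 0.297 = 612 ; 420 * 0.327 = 137 ⇒ total 749
Group 2: 1960 * 0.981 = 1923
Group 3: 2060 * 0.978 = 2015
Group 4: 420 * 0.978 = 411
Group 5: 1570 * 0.971 + 860 * 0.251 = 1524 + 216 = 1740
Population now: 0–19=749, 20–39=1923, 40–59=2015, 60–79=411, 80+=1740
After projecting period 2:
Births: 1923 * 0.297 = 571 ; 2015 * 0.327 = 659 ⇒ total 1230
Group 2: 749 * 0.981 = 735
Group 3: 1923 * 0.978 = 1881
Group 4: 2015 * 0.978 = 1971
Group 5: 411 * 0.971 + 1740 * 0.251 = 399 + 437 = 836
Population now: 0–19=1230, 20–39=735, 40–59=1881, 60–79=1971, 80+=836

735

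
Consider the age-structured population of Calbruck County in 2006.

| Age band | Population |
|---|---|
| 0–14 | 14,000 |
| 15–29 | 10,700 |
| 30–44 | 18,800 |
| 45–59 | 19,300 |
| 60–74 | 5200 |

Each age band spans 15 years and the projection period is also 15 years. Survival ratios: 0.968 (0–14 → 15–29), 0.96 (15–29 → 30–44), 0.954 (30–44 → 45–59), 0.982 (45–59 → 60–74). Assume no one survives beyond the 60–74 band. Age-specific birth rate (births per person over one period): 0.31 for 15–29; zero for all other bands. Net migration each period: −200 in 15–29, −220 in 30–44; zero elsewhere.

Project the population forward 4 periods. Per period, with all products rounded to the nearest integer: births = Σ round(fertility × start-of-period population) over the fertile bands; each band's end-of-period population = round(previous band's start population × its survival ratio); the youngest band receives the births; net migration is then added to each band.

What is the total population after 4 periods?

Numbering the bands 1..5 from youngest to oldest:
Period 1:
Births: 10700 × 0.31 = 3317
Band 2: 14000 × 0.968 = 13552
Band 3: 10700 × 0.96 = 10272
Band 4: 18800 × 0.954 = 17935
Band 5: 19300 × 0.982 = 18953
Net migration: Band 2 − 200 → 13352; Band 3 − 220 → 10052
Giving 3317 / 13352 / 10052 / 17935 / 18953.
Period 2:
Births: 13352 × 0.31 = 4139
Band 2: 3317 × 0.968 = 3211
Band 3: 13352 × 0.96 = 12818
Band 4: 10052 × 0.954 = 9590
Band 5: 17935 × 0.982 = 17612
Net migration: Band 2 − 200 → 3011; Band 3 − 220 → 12598
Giving 4139 / 3011 / 12598 / 9590 / 17612.
Period 3:
Births: 3011 × 0.31 = 933
Band 2: 4139 × 0.968 = 4007
Band 3: 3011 × 0.96 = 2891
Band 4: 12598 × 0.954 = 12018
Band 5: 9590 × 0.982 = 9417
Net migration: Band 2 − 200 → 3807; Band 3 − 220 → 2671
Giving 933 / 3807 / 2671 / 12018 / 9417.
Period 4:
Births: 3807 × 0.31 = 1180
Band 2: 933 × 0.968 = 903
Band 3: 3807 × 0.96 = 3655
Band 4: 2671 × 0.954 = 2548
Band 5: 12018 × 0.982 = 11802
Net migration: Band 2 − 200 → 703; Band 3 − 220 → 3435
Giving 1180 / 703 / 3435 / 2548 / 11802.
Total after period 4: 1180 + 703 + 3435 + 2548 + 11802 = 19668

19668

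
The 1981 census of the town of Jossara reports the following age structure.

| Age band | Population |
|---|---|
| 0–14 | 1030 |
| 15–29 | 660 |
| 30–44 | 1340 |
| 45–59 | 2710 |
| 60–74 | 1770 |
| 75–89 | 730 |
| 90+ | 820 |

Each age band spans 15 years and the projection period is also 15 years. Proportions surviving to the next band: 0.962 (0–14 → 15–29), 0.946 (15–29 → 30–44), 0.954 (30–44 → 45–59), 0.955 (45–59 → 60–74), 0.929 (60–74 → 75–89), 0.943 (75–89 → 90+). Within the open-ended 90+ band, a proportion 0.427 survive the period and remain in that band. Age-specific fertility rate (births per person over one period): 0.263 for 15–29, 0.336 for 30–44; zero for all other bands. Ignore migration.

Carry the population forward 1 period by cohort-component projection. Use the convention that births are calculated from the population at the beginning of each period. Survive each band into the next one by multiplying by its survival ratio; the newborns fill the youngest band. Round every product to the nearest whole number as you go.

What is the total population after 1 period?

8787

Period 1.
Births: 660 × 0.263 = 174, 1340 × 0.336 = 450 → total 624
15–29: 1030 × 0.962 = 991
30–44: 660 × 0.946 = 624
45–59: 1340 × 0.954 = 1278
60–74: 2710 × 0.955 = 2588
75–89: 1770 × 0.929 = 1644
90+: 730 × 0.943 + 820 × 0.427 = 688 + 350 = 1038
End of period: [624, 991, 624, 1278, 2588, 1644, 1038]
Total after period 1: 624 + 991 + 624 + 1278 + 2588 + 1644 + 1038 = 8787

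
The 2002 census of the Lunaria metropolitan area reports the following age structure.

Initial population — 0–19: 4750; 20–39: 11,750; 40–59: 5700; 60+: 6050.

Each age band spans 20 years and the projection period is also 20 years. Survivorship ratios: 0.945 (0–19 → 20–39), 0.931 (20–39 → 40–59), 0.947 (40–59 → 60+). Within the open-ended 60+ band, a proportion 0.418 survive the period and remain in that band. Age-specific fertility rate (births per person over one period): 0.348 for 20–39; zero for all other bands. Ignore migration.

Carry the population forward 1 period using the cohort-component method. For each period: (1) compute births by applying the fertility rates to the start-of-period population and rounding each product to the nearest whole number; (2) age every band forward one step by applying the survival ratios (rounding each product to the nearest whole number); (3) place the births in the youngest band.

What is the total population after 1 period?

27444

(Bands numbered youngest = 1 to oldest = 4.)
Period 1:
Births: 11750 * 0.348 = 4089
Band 2: 4750 * 0.945 = 4489
Band 3: 11750 * 0.931 = 10939
Band 4: 5700 * 0.947 + 6050 * 0.418 = 5398 + 2529 = 7927
Giving 4089 / 4489 / 10939 / 7927.
Total after period 1: 4089 + 4489 + 10939 + 7927 = 27444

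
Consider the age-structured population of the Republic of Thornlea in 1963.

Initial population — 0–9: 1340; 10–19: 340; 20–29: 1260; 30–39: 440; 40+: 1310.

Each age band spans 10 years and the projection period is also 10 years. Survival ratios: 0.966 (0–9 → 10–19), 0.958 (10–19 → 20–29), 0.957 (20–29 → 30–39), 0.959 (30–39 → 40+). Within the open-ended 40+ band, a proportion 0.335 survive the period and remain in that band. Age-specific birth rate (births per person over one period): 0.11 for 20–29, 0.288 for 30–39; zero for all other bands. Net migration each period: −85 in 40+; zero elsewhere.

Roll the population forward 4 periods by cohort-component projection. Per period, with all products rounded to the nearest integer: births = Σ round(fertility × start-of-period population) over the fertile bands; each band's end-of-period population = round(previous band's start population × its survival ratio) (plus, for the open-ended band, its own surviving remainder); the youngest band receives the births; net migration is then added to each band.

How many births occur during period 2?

Call the groups 1 to 5, youngest first.
Period 1:
Births: 1260 × 0.11 = 139, 440 × 0.288 = 127 → total 266
Group 2: 1340 × 0.966 = 1294
Group 3: 340 × 0.958 = 326
Group 4: 1260 × 0.957 = 1206
Group 5: 440 × 0.959 + 1310 × 0.335 = 422 + 439 = 861
Net migration: Group 5 − 85 → 776
→ [266, 1294, 326, 1206, 776]
Period 2:
Births: 326 × 0.11 = 36, 1206 × 0.288 = 347 → total 383
Group 2: 266 × 0.966 = 257
Group 3: 1294 × 0.958 = 1240
Group 4: 326 × 0.957 = 312
Group 5: 1206 × 0.959 + 776 × 0.335 = 1157 + 260 = 1417
Net migration: Group 5 − 85 → 1332
→ [383, 257, 1240, 312, 1332]

383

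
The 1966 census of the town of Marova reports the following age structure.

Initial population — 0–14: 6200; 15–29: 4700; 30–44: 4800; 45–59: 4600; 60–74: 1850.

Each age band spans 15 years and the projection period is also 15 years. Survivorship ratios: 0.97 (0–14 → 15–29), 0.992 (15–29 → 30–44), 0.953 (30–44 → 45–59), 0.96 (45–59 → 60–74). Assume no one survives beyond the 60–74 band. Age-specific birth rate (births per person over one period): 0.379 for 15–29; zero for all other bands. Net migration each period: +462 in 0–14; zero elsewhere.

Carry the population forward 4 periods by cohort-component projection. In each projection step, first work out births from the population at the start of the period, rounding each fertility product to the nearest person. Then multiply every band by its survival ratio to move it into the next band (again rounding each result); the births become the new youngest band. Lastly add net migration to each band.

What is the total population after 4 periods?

After projecting period 1:
Births: 4700 × 0.379 = 1781
15–29: 6200 × 0.97 = 6014
30–44: 4700 × 0.992 = 4662
45–59: 4800 × 0.953 = 4574
60–74: 4600 × 0.96 = 4416
Net migration: 0–14 + 462 → 2243
Giving 2243 / 6014 / 4662 / 4574 / 4416.
After projecting period 2:
Births: 6014 × 0.379 = 2279
15–29: 2243 × 0.97 = 2176
30–44: 6014 × 0.992 = 5966
45–59: 4662 × 0.953 = 4443
60–74: 4574 × 0.96 = 4391
Net migration: 0–14 + 462 → 2741
Giving 2741 / 2176 / 5966 / 4443 / 4391.
After projecting period 3:
Births: 2176 × 0.379 = 825
15–29: 2741 × 0.97 = 2659
30–44: 2176 × 0.992 = 2159
45–59: 5966 × 0.953 = 5686
60–74: 4443 × 0.96 = 4265
Net migration: 0–14 + 462 → 1287
Giving 1287 / 2659 / 2159 / 5686 / 4265.
After projecting period 4:
Births: 2659 × 0.379 = 1008
15–29: 1287 × 0.97 = 1248
30–44: 2659 × 0.992 = 2638
45–59: 2159 × 0.953 = 2058
60–74: 5686 × 0.96 = 5459
Net migration: 0–14 + 462 → 1470
Giving 1470 / 1248 / 2638 / 2058 / 5459.
Total after period 4: 1470 + 1248 + 2638 + 2058 + 5459 = 12873

12873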